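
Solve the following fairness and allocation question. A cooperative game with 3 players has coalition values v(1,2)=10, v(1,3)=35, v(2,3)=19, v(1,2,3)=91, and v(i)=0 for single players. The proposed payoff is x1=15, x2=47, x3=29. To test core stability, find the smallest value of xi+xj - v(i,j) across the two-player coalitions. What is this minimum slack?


Step 1: Slack for coalition (1,2): x1+x2 - v12 = 62 - 10 = 52
Step 2: Slack for coalition (1,3): x1+x3 - v13 = 44 - 35 = 9
Step 3: Slack for coalition (2,3): x2+x3 - v23 = 76 - 19 = 57
Step 4: Minimum slack = min(52, 9, 57) = 9, attained by (1,3); no pair can gain by deviating, so the allocation is in the core

9


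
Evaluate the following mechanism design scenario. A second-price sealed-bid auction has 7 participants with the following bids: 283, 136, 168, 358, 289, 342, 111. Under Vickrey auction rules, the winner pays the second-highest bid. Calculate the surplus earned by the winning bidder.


Step 1: Sort bids in descending order: 358, 342, 289, 283, 168, 136, 111
Step 2: The winning bid is the highest: 358
Step 3: The payment equals the second-highest bid: 342
Step 4: Surplus = winner's bid - payment = 358 - 342 = 16

16


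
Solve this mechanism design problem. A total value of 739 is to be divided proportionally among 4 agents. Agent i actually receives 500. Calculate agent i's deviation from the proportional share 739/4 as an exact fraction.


Step 1: Proportional share = 739/4
Step 2: Agent's actual allocation = 500
Step 3: Excess = 500 - 739/4 = 1261/4

1261/4


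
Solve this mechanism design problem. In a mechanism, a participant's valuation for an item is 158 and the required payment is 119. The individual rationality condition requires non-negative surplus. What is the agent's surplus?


Step 1: Surplus = value - payment = 158 - 119 = 39
Step 2: IR is satisfied (surplus >= 0)

39


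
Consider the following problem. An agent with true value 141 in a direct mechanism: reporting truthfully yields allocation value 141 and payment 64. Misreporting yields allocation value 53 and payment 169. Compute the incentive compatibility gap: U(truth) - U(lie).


Step 1: U(truth) = value - payment = 141 - 64 = 77
Step 2: U(lie) = allocation - payment = 53 - 169 = -116
Step 3: IC gap = 77 - (-116) = 193

193


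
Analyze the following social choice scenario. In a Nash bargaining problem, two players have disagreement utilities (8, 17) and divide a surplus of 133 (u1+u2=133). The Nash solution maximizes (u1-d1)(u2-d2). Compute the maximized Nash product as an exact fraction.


Step 1: The Nash solution splits surplus symmetrically above the disagreement point
Step 2: u1 = (total + d1 - d2)/2 = (133 + 8 - 17)/2 = 62
Step 3: u2 = (total - d1 + d2)/2 = (133 - 8 + 17)/2 = 71
Step 4: Nash product = (62 - 8) * (71 - 17)
Step 5: = 54 * 54 = 2916

2916


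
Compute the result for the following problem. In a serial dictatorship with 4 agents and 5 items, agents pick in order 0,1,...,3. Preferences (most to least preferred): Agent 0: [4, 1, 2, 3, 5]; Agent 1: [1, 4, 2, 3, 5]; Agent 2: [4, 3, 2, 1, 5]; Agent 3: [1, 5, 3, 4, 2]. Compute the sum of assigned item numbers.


Step 1: Agent 0 picks item 4
Step 2: Agent 1 picks item 1
Step 3: Agent 2 picks item 3
Step 4: Agent 3 picks item 5
Step 5: Sum = 4 + 1 + 3 + 5 = 13

13


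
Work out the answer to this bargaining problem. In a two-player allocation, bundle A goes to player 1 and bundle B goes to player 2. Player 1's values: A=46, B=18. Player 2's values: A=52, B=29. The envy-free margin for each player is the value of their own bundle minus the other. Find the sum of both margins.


Step 1: Player 1's margin = v1(A) - v1(B) = 46 - 18 = 28
Step 2: Player 2's margin = v2(B) - v2(A) = 29 - 52 = -23
Step 3: Total margin = 28 + -23 = 5

5


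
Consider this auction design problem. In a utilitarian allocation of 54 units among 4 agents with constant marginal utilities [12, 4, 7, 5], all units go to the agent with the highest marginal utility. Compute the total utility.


Step 1: The marginal utilities are [12, 4, 7, 5]
Step 2: The highest marginal utility is 12
Step 3: All 54 units go to that agent
Step 4: Total utility = 12 * 54 = 648

648


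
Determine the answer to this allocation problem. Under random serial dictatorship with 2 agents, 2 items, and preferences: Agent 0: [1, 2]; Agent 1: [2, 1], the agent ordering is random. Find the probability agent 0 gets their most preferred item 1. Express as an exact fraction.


Step 1: Agent 0 wants item 1
Step 2: There are 2 possible orderings of agents
Step 3: In 2 orderings, agent 0 gets item 1
Step 4: Probability = 2/2 = 1

1


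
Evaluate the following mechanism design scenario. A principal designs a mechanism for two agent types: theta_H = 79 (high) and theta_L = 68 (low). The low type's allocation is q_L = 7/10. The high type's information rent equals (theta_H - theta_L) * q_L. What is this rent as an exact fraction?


Step 1: theta_H - theta_L = 79 - 68 = 11
Step 2: Information rent = (theta_H - theta_L) * q_L
Step 3: = 11 * 7/10
Step 4: = 77/10

77/10


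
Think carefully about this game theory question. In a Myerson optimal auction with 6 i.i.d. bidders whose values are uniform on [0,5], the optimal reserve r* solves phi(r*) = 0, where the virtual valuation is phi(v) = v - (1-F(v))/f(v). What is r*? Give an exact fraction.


Step 1: For U[0,5], F(v) = v/5 and f(v) = 1/5
Step 2: phi(v) = v - (1 - v/5)/(1/5) = v - (5 - v) = 2v - 5
Step 3: Set phi(r*) = 0: 2r* - 5 = 0
Step 4: r* = 5/2 (the number of bidders n = 6 does not enter)

5/2


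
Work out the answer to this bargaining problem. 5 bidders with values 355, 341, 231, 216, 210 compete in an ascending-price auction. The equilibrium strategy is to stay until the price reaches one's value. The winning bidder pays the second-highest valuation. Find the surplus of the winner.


Step 1: Identify the highest value: 355
Step 2: Identify the second-highest value: 341
Step 3: The final price = second-highest value = 341
Step 4: Surplus = 355 - 341 = 14

14


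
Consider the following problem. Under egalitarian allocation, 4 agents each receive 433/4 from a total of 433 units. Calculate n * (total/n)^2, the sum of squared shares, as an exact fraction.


Step 1: Each agent's share = 433/4
Step 2: Square of each share = (433/4)^2 = 187489/16
Step 3: Sum of squares = 4 * 187489/16 = 187489/4

187489/4


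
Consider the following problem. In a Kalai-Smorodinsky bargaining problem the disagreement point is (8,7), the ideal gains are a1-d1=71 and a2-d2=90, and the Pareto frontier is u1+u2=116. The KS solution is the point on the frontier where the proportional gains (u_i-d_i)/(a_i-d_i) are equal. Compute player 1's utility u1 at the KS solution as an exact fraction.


Step 1: At the KS point, (u1-d1)/r1 = (u2-d2)/r2 = t and u1+u2 = 116
Step 2: u1 = d1 + r1*t and u2 = d2 + r2*t, so (d1 + r1*t) + (d2 + r2*t) = 116
Step 3: t = (116 - 8 - 7)/(71 + 90) = 101/161
Step 4: u1 = d1 + r1*t = 8 + 71 * 101/161 = 8459/161
Step 5: (Check: u2 = d2 + r2*t = 10217/161; u1+u2 = 8459/161 + 10217/161 = 116, on the frontier.)

8459/161


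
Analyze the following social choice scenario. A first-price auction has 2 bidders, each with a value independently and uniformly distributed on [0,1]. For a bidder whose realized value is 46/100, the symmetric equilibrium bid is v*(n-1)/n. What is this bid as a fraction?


Step 1: The symmetric BNE bidding function is b(v) = v * (n-1) / n
Step 2: Substitute v = 23/50 and n = 2
Step 3: b = 23/50 * 1/2
Step 4: b = 23/100

23/100


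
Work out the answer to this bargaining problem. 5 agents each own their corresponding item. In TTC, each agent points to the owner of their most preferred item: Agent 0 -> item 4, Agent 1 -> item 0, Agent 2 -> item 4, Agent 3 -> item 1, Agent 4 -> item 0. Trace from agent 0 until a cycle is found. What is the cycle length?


Step 1: Trace the pointer graph from agent 0: 0 -> 4 -> 0
Step 2: A cycle is detected when we revisit agent 0
Step 3: The cycle is: 0 -> 4 -> 0
Step 4: Cycle length = 2

2


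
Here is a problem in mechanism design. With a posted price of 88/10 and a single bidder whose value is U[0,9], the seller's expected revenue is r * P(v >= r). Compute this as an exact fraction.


Step 1: Posted price r = 44/5, value support [0,9]
Step 2: P(v >= r) = (9 - 44/5)/9 = 1/45
Step 3: Expected revenue = r * P(v >= r) = 44/5 * 1/45
Step 4: Revenue = 44/225

44/225


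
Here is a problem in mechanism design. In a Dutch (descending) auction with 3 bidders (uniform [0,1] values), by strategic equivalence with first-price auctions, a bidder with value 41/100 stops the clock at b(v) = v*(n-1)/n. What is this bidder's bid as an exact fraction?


Step 1: Dutch auctions are strategically equivalent to first-price auctions
Step 2: The equilibrium bid is b(v) = v*(n-1)/n
Step 3: b = 41/100 * 2/3
Step 4: b = 41/150

41/150


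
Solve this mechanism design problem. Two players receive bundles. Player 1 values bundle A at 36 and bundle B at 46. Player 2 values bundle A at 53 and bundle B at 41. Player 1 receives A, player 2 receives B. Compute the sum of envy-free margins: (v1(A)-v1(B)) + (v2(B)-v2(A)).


Step 1: Player 1's margin = v1(A) - v1(B) = 36 - 46 = -10
Step 2: Player 2's margin = v2(B) - v2(A) = 41 - 53 = -12
Step 3: Total margin = -10 + -12 = -22

-22


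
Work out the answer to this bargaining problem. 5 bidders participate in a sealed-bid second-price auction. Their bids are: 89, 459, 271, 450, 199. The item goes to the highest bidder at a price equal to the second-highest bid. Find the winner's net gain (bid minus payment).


Step 1: Sort bids in descending order: 459, 450, 271, 199, 89
Step 2: The winning bid is the highest: 459
Step 3: The payment equals the second-highest bid: 450
Step 4: Surplus = winner's bid - payment = 459 - 450 = 9

9


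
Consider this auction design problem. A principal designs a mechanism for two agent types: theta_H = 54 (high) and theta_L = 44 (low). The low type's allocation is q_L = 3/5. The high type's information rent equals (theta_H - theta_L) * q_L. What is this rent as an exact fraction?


Step 1: theta_H - theta_L = 54 - 44 = 10
Step 2: Information rent = (theta_H - theta_L) * q_L
Step 3: = 10 * 3/5
Step 4: = 6

6


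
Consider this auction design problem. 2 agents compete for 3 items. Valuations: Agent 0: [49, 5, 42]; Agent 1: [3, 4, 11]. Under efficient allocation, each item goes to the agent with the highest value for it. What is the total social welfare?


Step 1: For each item, find the maximum value among all agents.
Step 2: Item 0 -> Agent 0 (value 49)
Step 3: Item 1 -> Agent 0 (value 5)
Step 4: Item 2 -> Agent 0 (value 42)
Step 5: Total welfare = 49 + 5 + 42 = 96

96


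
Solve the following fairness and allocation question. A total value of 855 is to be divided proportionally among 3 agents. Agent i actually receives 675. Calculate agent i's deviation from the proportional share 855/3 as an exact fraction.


Step 1: Proportional share = 855/3 = 285
Step 2: Agent's actual allocation = 675
Step 3: Excess = 675 - 285 = 390

390


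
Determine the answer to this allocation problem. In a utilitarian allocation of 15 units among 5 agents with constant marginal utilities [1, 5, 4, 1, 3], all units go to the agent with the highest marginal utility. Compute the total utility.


Step 1: The marginal utilities are [1, 5, 4, 1, 3]
Step 2: The highest marginal utility is 5
Step 3: All 15 units go to that agent
Step 4: Total utility = 5 * 15 = 75

75


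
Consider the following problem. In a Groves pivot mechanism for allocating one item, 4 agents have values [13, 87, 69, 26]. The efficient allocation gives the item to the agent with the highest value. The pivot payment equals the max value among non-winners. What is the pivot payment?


Step 1: The efficient winner is agent 1 with value 87
Step 2: Other agents' values: [13, 69, 26]
Step 3: Pivot payment = max(others) = 69
Step 4: The winner pays 69

69


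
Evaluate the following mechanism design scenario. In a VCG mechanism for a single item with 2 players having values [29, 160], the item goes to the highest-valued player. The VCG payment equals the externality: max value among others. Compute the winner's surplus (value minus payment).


Step 1: The winner is the agent with the highest value: agent 1 with value 160
Step 2: Values of other agents: [29]
Step 3: VCG payment = max of others' values = 29
Step 4: Surplus = 160 - 29 = 131

131


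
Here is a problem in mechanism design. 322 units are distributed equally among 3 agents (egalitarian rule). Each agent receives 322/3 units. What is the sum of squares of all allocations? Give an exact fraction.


Step 1: Each agent's share = 322/3
Step 2: Square of each share = (322/3)^2 = 103684/9
Step 3: Sum of squares = 3 * 103684/9 = 103684/3

103684/3


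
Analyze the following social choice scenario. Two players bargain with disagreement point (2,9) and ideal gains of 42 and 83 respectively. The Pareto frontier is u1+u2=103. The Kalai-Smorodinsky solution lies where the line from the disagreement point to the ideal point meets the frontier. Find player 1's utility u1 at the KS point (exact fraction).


Step 1: At the KS point, (u1-d1)/r1 = (u2-d2)/r2 = t and u1+u2 = 103
Step 2: u1 = d1 + r1*t and u2 = d2 + r2*t, so (d1 + r1*t) + (d2 + r2*t) = 103
Step 3: t = (103 - 2 - 9)/(42 + 83) = 92/125
Step 4: u1 = d1 + r1*t = 2 + 42 * 92/125 = 4114/125
Step 5: (Check: u2 = d2 + r2*t = 8761/125; u1+u2 = 4114/125 + 8761/125 = 103, on the frontier.)

4114/125


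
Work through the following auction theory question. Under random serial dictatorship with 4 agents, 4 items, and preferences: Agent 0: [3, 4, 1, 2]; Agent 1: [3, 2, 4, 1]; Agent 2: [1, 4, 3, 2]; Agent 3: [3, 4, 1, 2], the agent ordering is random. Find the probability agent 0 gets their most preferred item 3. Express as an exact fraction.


Step 1: Agent 0 wants item 3
Step 2: There are 24 possible orderings of agents
Step 3: In 8 orderings, agent 0 gets item 3
Step 4: Probability = 8/24 = 1/3

1/3


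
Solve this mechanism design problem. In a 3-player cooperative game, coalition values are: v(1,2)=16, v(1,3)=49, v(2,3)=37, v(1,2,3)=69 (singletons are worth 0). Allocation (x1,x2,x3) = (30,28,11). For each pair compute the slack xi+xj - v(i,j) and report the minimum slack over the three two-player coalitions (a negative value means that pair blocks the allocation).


Step 1: Slack for coalition (1,2): x1+x2 - v12 = 58 - 16 = 42
Step 2: Slack for coalition (1,3): x1+x3 - v13 = 41 - 49 = -8
Step 3: Slack for coalition (2,3): x2+x3 - v23 = 39 - 37 = 2
Step 4: Minimum slack = min(42, -8, 2) = -8, attained by (1,3); coalition (1,3) can block (slack < 0), so the allocation is not in the core

-8


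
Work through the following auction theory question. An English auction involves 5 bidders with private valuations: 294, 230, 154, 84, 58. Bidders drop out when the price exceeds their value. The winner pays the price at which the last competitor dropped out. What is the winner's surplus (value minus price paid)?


Step 1: Identify the highest value: 294
Step 2: Identify the second-highest value: 230
Step 3: The final price = second-highest value = 230
Step 4: Surplus = 294 - 230 = 64

64


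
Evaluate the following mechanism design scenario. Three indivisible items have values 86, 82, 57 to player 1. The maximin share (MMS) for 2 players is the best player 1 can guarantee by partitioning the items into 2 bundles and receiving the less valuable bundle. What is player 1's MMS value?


Step 1: Item values = 86, 82, 57
Step 2: Enumerate all 2-bundle partitions and take the smaller bundle:
  Partition 1: {86} vs {82,57} -> bundles 86, 139; min = 86
  Partition 2: {82} vs {86,57} -> bundles 82, 143; min = 82
  Partition 3: {57} vs {86,82} -> bundles 57, 168; min = 57
Step 3: MMS = max(86, 82, 57) = 86

86


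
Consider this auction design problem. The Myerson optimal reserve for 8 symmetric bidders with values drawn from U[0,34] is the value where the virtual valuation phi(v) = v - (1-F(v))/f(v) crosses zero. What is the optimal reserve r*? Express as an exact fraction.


Step 1: For U[0,34], F(v) = v/34 and f(v) = 1/34
Step 2: phi(v) = v - (1 - v/34)/(1/34) = v - (34 - v) = 2v - 34
Step 3: Set phi(r*) = 0: 2r* - 34 = 0
Step 4: r* = 34/2 = 17 (the number of bidders n = 8 does not enter)

17


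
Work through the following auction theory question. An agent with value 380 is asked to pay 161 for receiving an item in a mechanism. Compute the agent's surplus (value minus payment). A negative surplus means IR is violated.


Step 1: Surplus = value - payment = 380 - 161 = 219
Step 2: IR is satisfied (surplus >= 0)

219


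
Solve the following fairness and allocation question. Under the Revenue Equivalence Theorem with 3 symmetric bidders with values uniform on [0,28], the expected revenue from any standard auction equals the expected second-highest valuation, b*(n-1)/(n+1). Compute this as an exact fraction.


Step 1: By Revenue Equivalence, expected revenue = b*(n-1)/(n+1)
Step 2: Substituting n = 3, b = 28
Step 3: Revenue = 28*(3-1)/(3+1) = 28*2/4
Step 4: Revenue = 56/4 = 14

14


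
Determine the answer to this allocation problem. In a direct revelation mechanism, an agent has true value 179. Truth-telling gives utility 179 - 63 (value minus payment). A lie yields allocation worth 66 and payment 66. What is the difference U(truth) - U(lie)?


Step 1: U(truth) = value - payment = 179 - 63 = 116
Step 2: U(lie) = allocation - payment = 66 - 66 = 0
Step 3: IC gap = 116 - 0 = 116

116


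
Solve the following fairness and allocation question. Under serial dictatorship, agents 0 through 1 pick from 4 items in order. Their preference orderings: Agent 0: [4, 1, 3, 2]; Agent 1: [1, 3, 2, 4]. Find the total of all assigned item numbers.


Step 1: Agent 0 picks item 4
Step 2: Agent 1 picks item 1
Step 3: Sum = 4 + 1 = 5

5


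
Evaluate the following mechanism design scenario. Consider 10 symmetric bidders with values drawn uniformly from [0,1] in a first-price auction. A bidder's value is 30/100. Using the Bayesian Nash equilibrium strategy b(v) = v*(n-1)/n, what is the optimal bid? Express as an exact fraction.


Step 1: The symmetric BNE bidding function is b(v) = v * (n-1) / n
Step 2: Substitute v = 3/10 and n = 10
Step 3: b = 3/10 * 9/10
Step 4: b = 27/100

27/100


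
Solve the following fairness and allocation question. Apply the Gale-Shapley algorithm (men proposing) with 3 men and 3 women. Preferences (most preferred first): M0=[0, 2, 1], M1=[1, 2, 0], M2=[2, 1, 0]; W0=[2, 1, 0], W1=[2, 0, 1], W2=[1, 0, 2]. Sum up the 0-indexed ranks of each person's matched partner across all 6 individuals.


Step 1: Run Gale-Shapley (men propose, women hold best offer):
  M0 proposes to W0; she accepts
  M1 proposes to W1; she accepts
  M2 proposes to W2; she accepts
Step 2: Final matching: W0-M0, W1-M1, W2-M2
Step 3: 0-indexed ranks (man's rank of his match, then woman's): 0 + 2 + 0 + 2 + 0 + 2
Step 4: Total rank sum = 6

6


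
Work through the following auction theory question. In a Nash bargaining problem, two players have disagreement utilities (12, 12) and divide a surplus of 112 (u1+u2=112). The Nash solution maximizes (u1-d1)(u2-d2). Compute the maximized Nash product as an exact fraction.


Step 1: The Nash solution splits surplus symmetrically above the disagreement point
Step 2: u1 = (total + d1 - d2)/2 = (112 + 12 - 12)/2 = 56
Step 3: u2 = (total - d1 + d2)/2 = (112 - 12 + 12)/2 = 56
Step 4: Nash product = (56 - 12) * (56 - 12)
Step 5: = 44 * 44 = 1936

1936


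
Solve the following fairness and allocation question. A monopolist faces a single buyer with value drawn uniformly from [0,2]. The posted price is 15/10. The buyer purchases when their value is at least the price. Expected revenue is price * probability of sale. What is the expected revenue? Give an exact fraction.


Step 1: Posted price r = 3/2, value support [0,2]
Step 2: P(v >= r) = (2 - 3/2)/2 = 1/4
Step 3: Expected revenue = r * P(v >= r) = 3/2 * 1/4
Step 4: Revenue = 3/8

3/8


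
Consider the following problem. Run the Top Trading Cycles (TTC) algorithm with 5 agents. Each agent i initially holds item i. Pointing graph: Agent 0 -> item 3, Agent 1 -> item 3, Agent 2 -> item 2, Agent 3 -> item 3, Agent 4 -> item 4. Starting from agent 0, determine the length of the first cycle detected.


Step 1: Trace the pointer graph from agent 0: 0 -> 3 -> 3
Step 2: A cycle is detected when we revisit agent 3
Step 3: The cycle is: 3 -> 3
Step 4: Cycle length = 1

1


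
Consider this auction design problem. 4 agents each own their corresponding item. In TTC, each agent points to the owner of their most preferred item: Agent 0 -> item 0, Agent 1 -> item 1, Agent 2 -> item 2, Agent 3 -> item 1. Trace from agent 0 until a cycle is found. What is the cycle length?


Step 1: Trace the pointer graph from agent 0: 0 -> 0
Step 2: A cycle is detected when we revisit agent 0
Step 3: The cycle is: 0 -> 0
Step 4: Cycle length = 1

1


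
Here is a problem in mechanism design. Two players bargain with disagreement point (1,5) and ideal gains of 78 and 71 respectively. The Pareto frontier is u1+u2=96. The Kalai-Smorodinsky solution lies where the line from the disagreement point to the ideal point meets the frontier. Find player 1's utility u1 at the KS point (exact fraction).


Step 1: At the KS point, (u1-d1)/r1 = (u2-d2)/r2 = t and u1+u2 = 96
Step 2: u1 = d1 + r1*t and u2 = d2 + r2*t, so (d1 + r1*t) + (d2 + r2*t) = 96
Step 3: t = (96 - 1 - 5)/(78 + 71) = 90/149
Step 4: u1 = d1 + r1*t = 1 + 78 * 90/149 = 7169/149
Step 5: (Check: u2 = d2 + r2*t = 7135/149; u1+u2 = 7169/149 + 7135/149 = 96, on the frontier.)

7169/149


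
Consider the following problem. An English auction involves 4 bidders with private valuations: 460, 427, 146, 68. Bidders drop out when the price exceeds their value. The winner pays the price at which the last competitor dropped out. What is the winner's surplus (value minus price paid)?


Step 1: Identify the highest value: 460
Step 2: Identify the second-highest value: 427
Step 3: The final price = second-highest value = 427
Step 4: Surplus = 460 - 427 = 33

33


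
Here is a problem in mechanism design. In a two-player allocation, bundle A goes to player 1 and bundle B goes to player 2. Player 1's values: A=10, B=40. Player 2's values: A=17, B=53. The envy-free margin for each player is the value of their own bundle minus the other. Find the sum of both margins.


Step 1: Player 1's margin = v1(A) - v1(B) = 10 - 40 = -30
Step 2: Player 2's margin = v2(B) - v2(A) = 53 - 17 = 36
Step 3: Total margin = -30 + 36 = 6

6


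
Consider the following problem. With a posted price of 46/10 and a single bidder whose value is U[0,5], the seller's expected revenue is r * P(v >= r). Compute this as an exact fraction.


Step 1: Posted price r = 23/5, value support [0,5]
Step 2: P(v >= r) = (5 - 23/5)/5 = 2/25
Step 3: Expected revenue = r * P(v >= r) = 23/5 * 2/25
Step 4: Revenue = 46/125

46/125


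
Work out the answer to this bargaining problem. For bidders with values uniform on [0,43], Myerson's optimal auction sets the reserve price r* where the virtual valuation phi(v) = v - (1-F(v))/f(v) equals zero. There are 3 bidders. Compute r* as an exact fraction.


Step 1: For U[0,43], F(v) = v/43 and f(v) = 1/43
Step 2: phi(v) = v - (1 - v/43)/(1/43) = v - (43 - v) = 2v - 43
Step 3: Set phi(r*) = 0: 2r* - 43 = 0
Step 4: r* = 43/2 (the number of bidders n = 3 does not enter)

43/2


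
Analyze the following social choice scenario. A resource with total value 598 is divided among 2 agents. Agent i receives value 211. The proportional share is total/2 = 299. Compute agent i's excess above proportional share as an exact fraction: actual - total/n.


Step 1: Proportional share = 598/2 = 299
Step 2: Agent's actual allocation = 211
Step 3: Excess = 211 - 299 = -88

-88


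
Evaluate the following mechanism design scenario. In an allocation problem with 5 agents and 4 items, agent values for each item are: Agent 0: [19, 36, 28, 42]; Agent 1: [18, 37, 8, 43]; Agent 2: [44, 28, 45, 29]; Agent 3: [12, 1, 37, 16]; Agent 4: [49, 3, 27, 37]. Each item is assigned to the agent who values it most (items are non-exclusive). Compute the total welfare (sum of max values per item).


Step 1: For each item, find the maximum value among all agents.
Step 2: Item 0 -> Agent 4 (value 49)
Step 3: Item 1 -> Agent 1 (value 37)
Step 4: Item 2 -> Agent 2 (value 45)
Step 5: Item 3 -> Agent 1 (value 43)
Step 6: Total welfare = 49 + 37 + 45 + 43 = 174

174


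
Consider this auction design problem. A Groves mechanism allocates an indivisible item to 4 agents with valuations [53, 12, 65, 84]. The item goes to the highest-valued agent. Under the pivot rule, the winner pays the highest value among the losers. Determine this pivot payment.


Step 1: The efficient winner is agent 3 with value 84
Step 2: Other agents' values: [53, 12, 65]
Step 3: Pivot payment = max(others) = 65
Step 4: The winner pays 65

65


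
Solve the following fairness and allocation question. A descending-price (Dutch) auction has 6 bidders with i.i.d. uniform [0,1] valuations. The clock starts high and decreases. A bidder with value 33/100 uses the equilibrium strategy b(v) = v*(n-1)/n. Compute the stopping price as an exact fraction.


Step 1: Dutch auctions are strategically equivalent to first-price auctions
Step 2: The equilibrium bid is b(v) = v*(n-1)/n
Step 3: b = 33/100 * 5/6
Step 4: b = 11/40

11/40


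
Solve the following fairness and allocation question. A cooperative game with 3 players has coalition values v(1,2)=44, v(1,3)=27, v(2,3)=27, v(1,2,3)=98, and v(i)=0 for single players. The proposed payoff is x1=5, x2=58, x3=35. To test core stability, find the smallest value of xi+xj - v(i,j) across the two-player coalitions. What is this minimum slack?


Step 1: Slack for coalition (1,2): x1+x2 - v12 = 63 - 44 = 19
Step 2: Slack for coalition (1,3): x1+x3 - v13 = 40 - 27 = 13
Step 3: Slack for coalition (2,3): x2+x3 - v23 = 93 - 27 = 66
Step 4: Minimum slack = min(19, 13, 66) = 13, attained by (1,3); no pair can gain by deviating, so the allocation is in the core

13


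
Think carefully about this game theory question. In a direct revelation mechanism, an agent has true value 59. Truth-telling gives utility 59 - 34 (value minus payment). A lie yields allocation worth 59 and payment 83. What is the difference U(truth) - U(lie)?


Step 1: U(truth) = value - payment = 59 - 34 = 25
Step 2: U(lie) = allocation - payment = 59 - 83 = -24
Step 3: IC gap = 25 - (-24) = 49

49


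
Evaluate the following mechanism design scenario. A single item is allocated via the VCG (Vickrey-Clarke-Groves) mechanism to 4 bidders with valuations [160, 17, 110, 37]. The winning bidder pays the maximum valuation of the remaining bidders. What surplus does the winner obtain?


Step 1: The winner is the agent with the highest value: agent 0 with value 160
Step 2: Values of other agents: [17, 110, 37]
Step 3: VCG payment = max of others' values = 110
Step 4: Surplus = 160 - 110 = 50

50


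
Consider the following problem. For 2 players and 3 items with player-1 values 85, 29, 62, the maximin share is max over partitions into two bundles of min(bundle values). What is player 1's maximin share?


Step 1: Item values = 85, 29, 62
Step 2: Enumerate all 2-bundle partitions and take the smaller bundle:
  Partition 1: {85} vs {29,62} -> bundles 85, 91; min = 85
  Partition 2: {29} vs {85,62} -> bundles 29, 147; min = 29
  Partition 3: {62} vs {85,29} -> bundles 62, 114; min = 62
Step 3: MMS = max(85, 29, 62) = 85

85


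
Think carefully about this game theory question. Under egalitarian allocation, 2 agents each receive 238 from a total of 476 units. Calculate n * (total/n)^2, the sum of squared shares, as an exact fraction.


Step 1: Each agent's share = 476/2 = 238
Step 2: Square of each share = (238)^2 = 56644
Step 3: Sum of squares = 2 * 56644 = 113288

113288


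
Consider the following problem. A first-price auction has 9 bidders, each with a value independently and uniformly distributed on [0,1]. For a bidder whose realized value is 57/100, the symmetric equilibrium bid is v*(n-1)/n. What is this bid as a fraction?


Step 1: The symmetric BNE bidding function is b(v) = v * (n-1) / n
Step 2: Substitute v = 57/100 and n = 9
Step 3: b = 57/100 * 8/9
Step 4: b = 38/75

38/75


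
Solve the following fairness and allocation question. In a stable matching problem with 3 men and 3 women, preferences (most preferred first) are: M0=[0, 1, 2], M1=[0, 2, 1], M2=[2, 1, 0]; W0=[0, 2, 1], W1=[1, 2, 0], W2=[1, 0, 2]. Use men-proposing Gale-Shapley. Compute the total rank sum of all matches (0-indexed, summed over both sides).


Step 1: Run Gale-Shapley (men propose, women hold best offer):
  M0 proposes to W0; she accepts
  M1 proposes to W0; rejected
  M1 proposes to W2; she accepts
  M2 proposes to W2; rejected
  M2 proposes to W1; she accepts
Step 2: Final matching: W0-M0, W1-M2, W2-M1
Step 3: 0-indexed ranks (man's rank of his match, then woman's): 0 + 0 + 1 + 1 + 1 + 0
Step 4: Total rank sum = 3

3


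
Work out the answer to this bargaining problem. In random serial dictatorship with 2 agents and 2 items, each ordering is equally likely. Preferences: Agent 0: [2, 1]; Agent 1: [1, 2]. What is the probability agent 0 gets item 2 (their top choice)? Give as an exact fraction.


Step 1: Agent 0 wants item 2
Step 2: There are 2 possible orderings of agents
Step 3: In 2 orderings, agent 0 gets item 2
Step 4: Probability = 2/2 = 1

1


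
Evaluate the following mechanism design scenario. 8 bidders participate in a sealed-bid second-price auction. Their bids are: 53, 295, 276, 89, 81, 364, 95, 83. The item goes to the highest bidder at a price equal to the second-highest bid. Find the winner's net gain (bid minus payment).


Step 1: Sort bids in descending order: 364, 295, 276, 95, 89, 83, 81, 53
Step 2: The winning bid is the highest: 364
Step 3: The payment equals the second-highest bid: 295
Step 4: Surplus = winner's bid - payment = 364 - 295 = 69

69


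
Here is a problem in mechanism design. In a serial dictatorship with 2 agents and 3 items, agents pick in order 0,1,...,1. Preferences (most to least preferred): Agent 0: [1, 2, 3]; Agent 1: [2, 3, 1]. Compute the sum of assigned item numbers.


Step 1: Agent 0 picks item 1
Step 2: Agent 1 picks item 2
Step 3: Sum = 1 + 2 = 3

3


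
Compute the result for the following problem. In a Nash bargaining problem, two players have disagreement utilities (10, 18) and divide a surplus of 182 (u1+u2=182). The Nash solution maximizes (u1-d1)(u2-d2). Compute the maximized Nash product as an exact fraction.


Step 1: The Nash solution splits surplus symmetrically above the disagreement point
Step 2: u1 = (total + d1 - d2)/2 = (182 + 10 - 18)/2 = 87
Step 3: u2 = (total - d1 + d2)/2 = (182 - 10 + 18)/2 = 95
Step 4: Nash product = (87 - 10) * (95 - 18)
Step 5: = 77 * 77 = 5929

5929


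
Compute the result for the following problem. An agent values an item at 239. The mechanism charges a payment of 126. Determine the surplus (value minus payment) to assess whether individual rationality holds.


Step 1: Surplus = value - payment = 239 - 126 = 113
Step 2: IR is satisfied (surplus >= 0)

113


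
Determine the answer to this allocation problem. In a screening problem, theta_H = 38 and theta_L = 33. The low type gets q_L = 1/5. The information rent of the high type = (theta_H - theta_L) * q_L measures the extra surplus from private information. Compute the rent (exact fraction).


Step 1: theta_H - theta_L = 38 - 33 = 5
Step 2: Information rent = (theta_H - theta_L) * q_L
Step 3: = 5 * 1/5
Step 4: = 1

1


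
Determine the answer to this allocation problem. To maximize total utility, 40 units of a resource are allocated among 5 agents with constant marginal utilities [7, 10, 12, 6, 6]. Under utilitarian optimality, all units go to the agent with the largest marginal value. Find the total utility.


Step 1: The marginal utilities are [7, 10, 12, 6, 6]
Step 2: The highest marginal utility is 12
Step 3: All 40 units go to that agent
Step 4: Total utility = 12 * 40 = 480

480


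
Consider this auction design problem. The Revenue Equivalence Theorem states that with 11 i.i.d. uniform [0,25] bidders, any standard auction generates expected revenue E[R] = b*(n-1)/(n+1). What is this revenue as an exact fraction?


Step 1: By Revenue Equivalence, expected revenue = b*(n-1)/(n+1)
Step 2: Substituting n = 11, b = 25
Step 3: Revenue = 25*(11-1)/(11+1) = 25*10/12
Step 4: Revenue = 250/12 = 125/6

125/6


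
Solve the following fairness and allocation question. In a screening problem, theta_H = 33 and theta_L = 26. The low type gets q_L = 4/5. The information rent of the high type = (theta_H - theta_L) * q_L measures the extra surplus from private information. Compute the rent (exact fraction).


Step 1: theta_H - theta_L = 33 - 26 = 7
Step 2: Information rent = (theta_H - theta_L) * q_L
Step 3: = 7 * 4/5
Step 4: = 28/5

28/5


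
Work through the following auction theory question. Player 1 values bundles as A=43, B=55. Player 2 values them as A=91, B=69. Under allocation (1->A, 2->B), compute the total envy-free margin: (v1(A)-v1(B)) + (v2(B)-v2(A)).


Step 1: Player 1's margin = v1(A) - v1(B) = 43 - 55 = -12
Step 2: Player 2's margin = v2(B) - v2(A) = 69 - 91 = -22
Step 3: Total margin = -12 + -22 = -34

-34


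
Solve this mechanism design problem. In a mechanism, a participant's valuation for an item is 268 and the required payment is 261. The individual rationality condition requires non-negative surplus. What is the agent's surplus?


Step 1: Surplus = value - payment = 268 - 261 = 7
Step 2: IR is satisfied (surplus >= 0)

7


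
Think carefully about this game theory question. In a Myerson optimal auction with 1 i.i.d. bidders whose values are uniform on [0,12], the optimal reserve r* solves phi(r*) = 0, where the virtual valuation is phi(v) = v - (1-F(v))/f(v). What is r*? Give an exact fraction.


Step 1: For U[0,12], F(v) = v/12 and f(v) = 1/12
Step 2: phi(v) = v - (1 - v/12)/(1/12) = v - (12 - v) = 2v - 12
Step 3: Set phi(r*) = 0: 2r* - 12 = 0
Step 4: r* = 12/2 = 6 (the number of bidders n = 1 does not enter)

6


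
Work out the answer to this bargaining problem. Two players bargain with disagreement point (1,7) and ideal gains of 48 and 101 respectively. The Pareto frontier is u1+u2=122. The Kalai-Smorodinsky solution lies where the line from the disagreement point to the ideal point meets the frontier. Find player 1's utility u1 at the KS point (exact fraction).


Step 1: At the KS point, (u1-d1)/r1 = (u2-d2)/r2 = t and u1+u2 = 122
Step 2: u1 = d1 + r1*t and u2 = d2 + r2*t, so (d1 + r1*t) + (d2 + r2*t) = 122
Step 3: t = (122 - 1 - 7)/(48 + 101) = 114/149
Step 4: u1 = d1 + r1*t = 1 + 48 * 114/149 = 5621/149
Step 5: (Check: u2 = d2 + r2*t = 12557/149; u1+u2 = 5621/149 + 12557/149 = 122, on the frontier.)

5621/149


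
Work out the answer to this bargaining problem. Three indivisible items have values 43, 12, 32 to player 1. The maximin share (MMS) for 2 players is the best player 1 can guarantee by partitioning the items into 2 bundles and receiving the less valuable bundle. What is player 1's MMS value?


Step 1: Item values = 43, 12, 32
Step 2: Enumerate all 2-bundle partitions and take the smaller bundle:
  Partition 1: {43} vs {12,32} -> bundles 43, 44; min = 43
  Partition 2: {12} vs {43,32} -> bundles 12, 75; min = 12
  Partition 3: {32} vs {43,12} -> bundles 32, 55; min = 32
Step 3: MMS = max(43, 12, 32) = 43

43


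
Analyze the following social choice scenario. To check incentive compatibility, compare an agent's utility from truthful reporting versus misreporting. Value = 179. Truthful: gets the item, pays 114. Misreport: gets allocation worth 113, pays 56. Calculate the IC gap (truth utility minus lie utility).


Step 1: U(truth) = value - payment = 179 - 114 = 65
Step 2: U(lie) = allocation - payment = 113 - 56 = 57
Step 3: IC gap = 65 - 57 = 8

8


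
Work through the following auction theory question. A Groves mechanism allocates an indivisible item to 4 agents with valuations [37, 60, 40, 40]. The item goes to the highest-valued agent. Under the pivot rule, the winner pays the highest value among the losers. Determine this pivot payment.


Step 1: The efficient winner is agent 1 with value 60
Step 2: Other agents' values: [37, 40, 40]
Step 3: Pivot payment = max(others) = 40
Step 4: The winner pays 40

40


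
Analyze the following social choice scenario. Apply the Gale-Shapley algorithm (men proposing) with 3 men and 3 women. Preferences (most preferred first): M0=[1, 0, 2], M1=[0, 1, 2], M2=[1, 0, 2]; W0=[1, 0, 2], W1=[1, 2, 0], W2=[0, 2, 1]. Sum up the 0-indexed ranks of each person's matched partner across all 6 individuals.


Step 1: Run Gale-Shapley (men propose, women hold best offer):
  M0 proposes to W1; she accepts
  M1 proposes to W0; she accepts
  M2 proposes to W1; she switches from M0
  M0 proposes to W0; rejected
  M0 proposes to W2; she accepts
Step 2: Final matching: W0-M1, W1-M2, W2-M0
Step 3: 0-indexed ranks (man's rank of his match, then woman's): 0 + 0 + 0 + 1 + 2 + 0
Step 4: Total rank sum = 3

3


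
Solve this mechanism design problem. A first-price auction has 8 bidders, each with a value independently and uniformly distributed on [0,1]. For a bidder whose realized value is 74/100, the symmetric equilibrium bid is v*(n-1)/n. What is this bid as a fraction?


Step 1: The symmetric BNE bidding function is b(v) = v * (n-1) / n
Step 2: Substitute v = 37/50 and n = 8
Step 3: b = 37/50 * 7/8
Step 4: b = 259/400

259/400


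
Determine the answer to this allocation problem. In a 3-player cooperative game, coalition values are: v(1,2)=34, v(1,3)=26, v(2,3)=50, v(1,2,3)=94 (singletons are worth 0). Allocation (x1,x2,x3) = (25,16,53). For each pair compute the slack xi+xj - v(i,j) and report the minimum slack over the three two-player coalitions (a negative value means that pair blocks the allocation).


Step 1: Slack for coalition (1,2): x1+x2 - v12 = 41 - 34 = 7
Step 2: Slack for coalition (1,3): x1+x3 - v13 = 78 - 26 = 52
Step 3: Slack for coalition (2,3): x2+x3 - v23 = 69 - 50 = 19
Step 4: Minimum slack = min(7, 52, 19) = 7, attained by (1,2); no pair can gain by deviating, so the allocation is in the core

7


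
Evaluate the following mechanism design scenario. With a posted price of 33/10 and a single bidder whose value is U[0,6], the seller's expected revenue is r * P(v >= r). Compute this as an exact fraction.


Step 1: Posted price r = 33/10, value support [0,6]
Step 2: P(v >= r) = (6 - 33/10)/6 = 9/20
Step 3: Expected revenue = r * P(v >= r) = 33/10 * 9/20
Step 4: Revenue = 297/200

297/200


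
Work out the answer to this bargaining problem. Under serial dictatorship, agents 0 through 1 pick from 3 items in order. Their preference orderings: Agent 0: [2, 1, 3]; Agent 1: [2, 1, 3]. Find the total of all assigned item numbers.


Step 1: Agent 0 picks item 2
Step 2: Agent 1 picks item 1
Step 3: Sum = 2 + 1 = 3

3


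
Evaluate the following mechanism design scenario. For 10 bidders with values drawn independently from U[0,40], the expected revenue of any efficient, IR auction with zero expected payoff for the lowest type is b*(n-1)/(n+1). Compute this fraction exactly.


Step 1: By Revenue Equivalence, expected revenue = b*(n-1)/(n+1)
Step 2: Substituting n = 10, b = 40
Step 3: Revenue = 40*(10-1)/(10+1) = 40*9/11
Step 4: Revenue = 360/11

360/11


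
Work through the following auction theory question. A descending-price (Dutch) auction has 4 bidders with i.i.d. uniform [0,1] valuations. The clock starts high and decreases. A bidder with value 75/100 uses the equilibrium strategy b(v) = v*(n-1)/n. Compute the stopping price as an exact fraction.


Step 1: Dutch auctions are strategically equivalent to first-price auctions
Step 2: The equilibrium bid is b(v) = v*(n-1)/n
Step 3: b = 3/4 * 3/4
Step 4: b = 9/16

9/16
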